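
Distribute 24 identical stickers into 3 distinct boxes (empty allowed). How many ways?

Stars and bars: C(n+k-1, k-1) = C(26,2).

Final answer: C(26,2) = 325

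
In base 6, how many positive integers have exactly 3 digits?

In base 6, the leading digit has 5 choices (1..5); each of the remaining 2 digits has 6 choices.
Total: 5 x 6^2.

Final answer: 180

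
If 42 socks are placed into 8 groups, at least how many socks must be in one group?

By the pigeonhole principle: ceiling(42/8).

Final answer: 6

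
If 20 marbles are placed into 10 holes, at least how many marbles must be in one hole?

By the pigeonhole principle: ceiling(20/10).

Final answer: 2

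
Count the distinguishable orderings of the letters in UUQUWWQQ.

Letters (Q:3, U:3, W:2). Total letters: 8.
Permutations = 8!/(3! x 3! x 2!).

Final answer: 560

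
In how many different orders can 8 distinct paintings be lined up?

The number of ways to arrange 8 distinct objects is 8!.

Final answer: 8! = 40320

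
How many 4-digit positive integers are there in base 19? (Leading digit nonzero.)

In base 19, the leading digit has 18 choices (1..18); each of the remaining 3 digits has 19 choices.
Total: 18 x 19^3.

Final answer: 123462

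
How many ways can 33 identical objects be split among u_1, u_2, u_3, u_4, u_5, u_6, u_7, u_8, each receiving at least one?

Substitute u'_i = u_i - 1 (so u'_i >= 0). Then sum u'_i = 33 - 8 = 25.
Stars and bars: C(25+8-1, 8-1) = C(32,7).

Final answer: C(32,7) = 3365856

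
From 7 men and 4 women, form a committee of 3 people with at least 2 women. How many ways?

Sum over valid woman counts:
C(4,2)C(7,1) = 42
C(4,3)C(7,0) = 4
Total: 42 + 4.

Final answer: 46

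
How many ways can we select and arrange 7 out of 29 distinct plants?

P(29,7) = 29!/(29-7)! = 29!/22!.

Final answer: P(29,7) = 7866331200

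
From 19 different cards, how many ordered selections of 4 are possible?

P(19,4) = 19!/(19-4)! = 19!/15!.

Final answer: P(19,4) = 93024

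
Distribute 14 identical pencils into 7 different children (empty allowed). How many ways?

Stars and bars: C(n+k-1, k-1) = C(20,6).

Final answer: C(20,6) = 38760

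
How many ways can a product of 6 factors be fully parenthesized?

The structures are counted by the Catalan number C_n. Here n = 6 - 1 = 5.
C_n = C(2n,n)/(n+1), so C_{5} = C(10,5)/6 = 252/6.

Final answer: C_{5} = 42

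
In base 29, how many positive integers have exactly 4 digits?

These are the integers in [29^3, 29^4), so the count is 29^4 - 29^3 = 28 x 29^3.

Final answer: 682892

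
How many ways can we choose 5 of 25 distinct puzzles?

C(25,5) = 25!/(5! x (25-5)!).

Final answer: C(25,5) = 53130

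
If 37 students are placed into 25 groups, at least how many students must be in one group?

By the pigeonhole principle: ceiling(37/25).

Final answer: 2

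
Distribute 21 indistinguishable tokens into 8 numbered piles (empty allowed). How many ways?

Stars and bars: C(n+k-1, k-1) = C(28,7).

Final answer: C(28,7) = 1184040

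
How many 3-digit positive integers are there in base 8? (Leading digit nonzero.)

Leading digit: 7 options (nonzero). Other 2 digit(s): 8 options each.
Total: 7 x 8^2.

Final answer: 448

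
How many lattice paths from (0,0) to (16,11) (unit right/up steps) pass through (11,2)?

Paths (0,0)->(11,2): C(13,2) = 78.
Paths (11,2)->(16,11): C(14,9) = 2002.
By multiplication principle: 78 x 2002.

Final answer: 156156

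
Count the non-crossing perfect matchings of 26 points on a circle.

This is counted by the nth Catalan number C_n. Here n = 26/2 = 13.
C_n = C(2n,n) - C(2n,n+1), so C_{13} = C(26,13) - C(26,14) = 10400600 - 9657700.

Final answer: C_{13} = 742900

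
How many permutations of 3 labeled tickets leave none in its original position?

Derangements satisfy D(n) = (n-1)(D(n-1) + D(n-2)), starting from D(0)=1, D(1)=0.
D(2) = 1 x (0 + 1) = 1
D(3) = 2 x (D(2) + D(1)) = 2 x (1 + 0)

Final answer: D(3) = 2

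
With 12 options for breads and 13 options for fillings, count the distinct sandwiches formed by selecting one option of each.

By the multiplication principle: 12 x 13.

Final answer: 156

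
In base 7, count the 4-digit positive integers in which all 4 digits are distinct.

The leading digit has 6 choices (anything but zero); the next has 6 (anything but the first), then 5, and so on, one fewer each time.
Total: 6 x 6 x 5 x 4.

Final answer: 720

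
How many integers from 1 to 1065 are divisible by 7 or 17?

Multiples of 7: 152. Multiples of 17: 62. Of both (lcm=119): 8.
By inclusion-exclusion: 152 + 62 - 8.

Final answer: 206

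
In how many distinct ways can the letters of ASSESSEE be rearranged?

Letters (A:1, E:3, S:4). Total letters: 8.
Permutations = 8!/(4! x 3!).

Final answer: 280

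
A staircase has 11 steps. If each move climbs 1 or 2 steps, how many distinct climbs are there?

Let f(n) count the ways. The last step is size 1 or 2, so f(n) = f(n-1) + f(n-2) with f(1)=1, f(2)=2.
Iterating the recurrence: f(1)=1, f(2)=2, f(3)=3, f(4)=5, f(5)=8, f(6)=13, f(7)=21, f(8)=34, f(9)=55, f(10)=89, f(11)=144.

Final answer: 144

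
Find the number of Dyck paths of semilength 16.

Total monotonic paths to (16,16): C(32,16) = 601080390.
By the reflection principle, paths that go above the diagonal number C(32,17) = 565722720.
Valid Dyck paths: 601080390 - 565722720.
(Check: C(32,16) - C(32,17) = C(32,16)/17, the Catalan number C_{16}.)

Final answer: C_{16} = 35357670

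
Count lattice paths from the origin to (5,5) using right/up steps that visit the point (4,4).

Paths (0,0)->(4,4): C(8,4) = 70.
Paths (4,4)->(5,5): C(2,1) = 2.
By multiplication principle: 70 x 2.

Final answer: 140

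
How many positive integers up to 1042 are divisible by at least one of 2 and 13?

Multiples of 2: 521. Multiples of 13: 80. Of both (lcm=26): 40.
By inclusion-exclusion: 521 + 80 - 40.

Final answer: 561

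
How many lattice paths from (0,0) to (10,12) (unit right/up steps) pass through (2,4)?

Paths (0,0)->(2,4): C(6,4) = 15.
Paths (2,4)->(10,12): C(16,8) = 12870.
By multiplication principle: 15 x 12870.

Final answer: 193050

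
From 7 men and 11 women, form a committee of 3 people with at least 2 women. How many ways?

Sum over valid woman counts:
C(11,2)C(7,1) = 385
C(11,3)C(7,0) = 165
Total: 385 + 165.

Final answer: 550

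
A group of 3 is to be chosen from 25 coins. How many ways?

C(25,3) = 25!/(3! x (25-3)!).

Final answer: C(25,3) = 2300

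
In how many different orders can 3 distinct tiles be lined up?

The number of ways to arrange 3 distinct objects is 3!.

Final answer: 3! = 6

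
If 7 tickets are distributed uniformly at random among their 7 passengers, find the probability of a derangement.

Derangements satisfy D(n) = (n-1)(D(n-1) + D(n-2)), starting from D(0)=1, D(1)=0.
Building up: D(2)=1, D(3)=2, D(4)=9, D(5)=44, D(6)=265, D(7)=1854.
Total arrangements: 7! = 5040.
Probability = D(7)/7! = 103/280.

Final answer: D(7)/7! = 1854/5040 = 0.367857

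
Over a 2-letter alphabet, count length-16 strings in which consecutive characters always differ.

First character: 2 choices. Each subsequent: 1 choices (must differ from the previous one).
Total: 2 x 1^15.

Final answer: 2 x 1^{15} = 2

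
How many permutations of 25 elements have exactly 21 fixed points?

Choose which 21 elements are fixed: C(25,21) = 12650.
Derange the remaining 4 using D(j) = (j-1)(D(j-1) + D(j-2)), D(0)=1, D(1)=0: D(2)=1, D(3)=2, D(4)=9.
Total: 12650 x 9.

Final answer: C(25,21) D(4) = 113850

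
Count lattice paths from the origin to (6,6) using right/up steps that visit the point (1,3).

Paths (0,0)->(1,3): C(4,3) = 4.
Paths (1,3)->(6,6): C(8,3) = 56.
By multiplication principle: 4 x 56.

Final answer: 224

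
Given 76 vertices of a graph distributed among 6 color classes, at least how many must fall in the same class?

By pigeonhole with 76 objects and 6 categories: ceiling(76/6).

Final answer: 13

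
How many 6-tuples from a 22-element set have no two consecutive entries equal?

Let g(n) count such strings. g(1) = 22, and each valid string of length n-1 extends in 21 ways (any symbol but the last), so g(n) = 21 g(n-1).
Total: g(6) = 22 x 21^5.

Final answer: 22 x 21^{5} = 89850222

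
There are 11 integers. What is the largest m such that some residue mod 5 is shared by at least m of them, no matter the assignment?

There are 5 possible values for residue mod 5. With 11 integers and 5 categories, by pigeonhole: ceiling(11/5).

Final answer: 3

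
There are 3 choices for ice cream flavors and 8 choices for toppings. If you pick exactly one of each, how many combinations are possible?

By the multiplication principle: 3 x 8.

Final answer: 24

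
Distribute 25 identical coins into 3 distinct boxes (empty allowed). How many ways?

Stars and bars: C(n+k-1, k-1) = C(27,2).

Final answer: C(27,2) = 351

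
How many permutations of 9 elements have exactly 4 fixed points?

Choose which 4 elements are fixed: C(9,4) = 126.
Derange the remaining 5 using D(j) = (j-1)(D(j-1) + D(j-2)), D(0)=1, D(1)=0: D(2)=1, D(3)=2, D(4)=9, D(5)=44.
Total: 126 x 44.

Final answer: C(9,4) D(5) = 5544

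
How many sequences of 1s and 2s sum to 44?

Let f(n) be the number of climbs. Removing the last move (1 or 2 steps) gives f(n) = f(n-1) + f(n-2); base cases f(1)=1, f(2)=2.
Computing successive values: f(1)=1, f(2)=2, f(3)=3, f(4)=5, f(5)=8, f(6)=13, f(7)=21, f(8)=34, f(9)=55, f(10)=89, f(11)=144, f(12)=233, f(13)=377, f(14)=610, f(15)=987, f(16)=1597, f(17)=2584, f(18)=4181, f(19)=6765, f(20)=10946, f(21)=17711, f(22)=28657, f(23)=46368, f(24)=75025, f(25)=121393, f(26)=196418, f(27)=317811, f(28)=514229, f(29)=832040, f(30)=1346269, f(31)=2178309, f(32)=3524578, f(33)=5702887, f(34)=9227465, f(35)=14930352, f(36)=24157817, f(37)=39088169, f(38)=63245986, f(39)=102334155, f(40)=165580141, f(41)=267914296, f(42)=433494437, f(43)=701408733, f(44)=1134903170.

Final answer: 1134903170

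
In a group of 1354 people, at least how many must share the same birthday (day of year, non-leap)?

There are 365 possible values for birthday (day of year, non-leap). With 1354 people and 365 categories, by pigeonhole: ceiling(1354/365).

Final answer: 4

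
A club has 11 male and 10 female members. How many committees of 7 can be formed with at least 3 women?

Sum over valid woman counts:
C(10,3)C(11,4) = 39600
C(10,4)C(11,3) = 34650
C(10,5)C(11,2) = 13860
C(10,6)C(11,1) = 2310
C(10,7)C(11,0) = 120
Total: 39600 + 34650 + 13860 + 2310 + 120.

Final answer: 90540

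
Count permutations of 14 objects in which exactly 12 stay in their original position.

Choose which 12 elements are fixed: C(14,12) = 91.
Derange the remaining 2 using D(j) = (j-1)(D(j-1) + D(j-2)), D(0)=1, D(1)=0: D(2)=1.
Total: 91 x 1.

Final answer: C(14,12) D(2) = 91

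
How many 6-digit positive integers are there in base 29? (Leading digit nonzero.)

Leading digit: 28 options (nonzero). Other 5 digit(s): 29 options each.
Total: 28 x 29^5.

Final answer: 574312172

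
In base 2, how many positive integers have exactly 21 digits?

In base 2, the leading digit has 1 choices (1..1); each of the remaining 20 digits has 2 choices.
Total: 1 x 2^20.

Final answer: 1048576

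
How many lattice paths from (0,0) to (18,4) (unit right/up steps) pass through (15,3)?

Paths (0,0)->(15,3): C(18,3) = 816.
Paths (15,3)->(18,4): C(4,1) = 4.
By multiplication principle: 816 x 4.

Final answer: 3264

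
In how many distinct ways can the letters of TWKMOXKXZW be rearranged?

Letters (K:2, M:1, O:1, T:1, W:2, X:2, Z:1). Total letters: 10.
Permutations = 10!/(2! x 2! x 2!).

Final answer: 453600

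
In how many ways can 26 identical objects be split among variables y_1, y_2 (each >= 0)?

Stars and bars with 26 stars and 1 bars:
C(26+2-1, 2-1) = C(27,1).

Final answer: C(27,1) = 27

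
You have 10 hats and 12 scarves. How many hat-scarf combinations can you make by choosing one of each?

By the multiplication principle: 10 x 12.

Final answer: 120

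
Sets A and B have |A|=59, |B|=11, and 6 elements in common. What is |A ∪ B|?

|A union B| = |A| + |B| - |A intersect B| = 59 + 11 - 6.

Final answer: 64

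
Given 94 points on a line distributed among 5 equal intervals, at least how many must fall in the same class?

By pigeonhole with 94 objects and 5 categories: ceiling(94/5).

Final answer: 19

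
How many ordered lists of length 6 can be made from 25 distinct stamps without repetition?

P(25,6) = 25!/(25-6)! = 25!/19!.

Final answer: P(25,6) = 127512000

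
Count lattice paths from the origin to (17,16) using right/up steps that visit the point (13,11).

Paths (0,0)->(13,11): C(24,11) = 2496144.
Paths (13,11)->(17,16): C(9,5) = 126.
By multiplication principle: 2496144 x 126.

Final answer: 314514144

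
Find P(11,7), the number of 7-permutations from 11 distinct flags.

P(11,7) = 11!/(11-7)! = 11!/4!.

Final answer: P(11,7) = 1663200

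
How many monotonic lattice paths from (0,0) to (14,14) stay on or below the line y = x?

Total monotonic paths to (14,14): C(28,14) = 40116600.
Paths that cross above y=x (reflection bijection): C(28,15) = 37442160.
Valid Dyck paths: 40116600 - 37442160.
(Check: C(28,14) - C(28,15) = C(28,14)/15, the Catalan number C_{14}.)

Final answer: C_{14} = 2674440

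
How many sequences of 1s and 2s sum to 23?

Condition on the final move: it is a 1-step (f(n-1) ways to get there) or a 2-step (f(n-2) ways), so f(n) = f(n-1) + f(n-2), with f(1)=1, f(2)=2.
Iterating the recurrence: f(1)=1, f(2)=2, f(3)=3, f(4)=5, f(5)=8, f(6)=13, f(7)=21, f(8)=34, f(9)=55, f(10)=89, f(11)=144, f(12)=233, f(13)=377, f(14)=610, f(15)=987, f(16)=1597, f(17)=2584, f(18)=4181, f(19)=6765, f(20)=10946, f(21)=17711, f(22)=28657, f(23)=46368.

Final answer: 46368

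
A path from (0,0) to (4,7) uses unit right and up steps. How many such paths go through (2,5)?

Paths (0,0)->(2,5): C(7,5) = 21.
Paths (2,5)->(4,7): C(4,2) = 6.
By multiplication principle: 21 x 6.

Final answer: 126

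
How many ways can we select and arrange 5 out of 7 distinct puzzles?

P(7,5) = 7!/(7-5)! = 7!/2!.

Final answer: P(7,5) = 2520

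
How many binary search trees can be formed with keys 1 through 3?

This is a standard Catalan-number count: the answer is C_n. Here n = 3.
C_n = (2n)!/(n!(n+1)!), so C_{3} = 6!/(3! x 4!) = C(6,3)/4 = 20/4.

Final answer: C_{3} = 5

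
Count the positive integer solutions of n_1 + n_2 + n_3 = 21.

Substitute n'_i = n_i - 1 (so n'_i >= 0). Then sum n'_i = 21 - 3 = 18.
Stars and bars: C(18+3-1, 3-1) = C(20,2).

Final answer: C(20,2) = 190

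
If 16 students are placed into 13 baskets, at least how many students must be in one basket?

By the pigeonhole principle: ceiling(16/13).

Final answer: 2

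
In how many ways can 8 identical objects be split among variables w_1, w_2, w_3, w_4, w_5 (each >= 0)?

Stars and bars with 8 stars and 4 bars:
C(8+5-1, 5-1) = C(12,4).

Final answer: C(12,4) = 495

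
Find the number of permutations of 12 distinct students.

The number of ways to arrange 12 distinct objects is 12!.

Final answer: 12! = 479001600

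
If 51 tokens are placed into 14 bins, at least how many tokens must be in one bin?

By the pigeonhole principle: ceiling(51/14).

Final answer: 4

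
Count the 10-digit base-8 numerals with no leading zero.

In base 8, the leading digit has 7 choices (1..7); each of the remaining 9 digits has 8 choices.
Total: 7 x 8^9.

Final answer: 939524096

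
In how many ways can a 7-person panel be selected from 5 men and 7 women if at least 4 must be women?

Sum over valid woman counts:
C(7,4)C(5,3) = 350
C(7,5)C(5,2) = 210
C(7,6)C(5,1) = 35
C(7,7)C(5,0) = 1
Total: 350 + 210 + 35 + 1.

Final answer: 596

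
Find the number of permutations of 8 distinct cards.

The number of ways to arrange 8 distinct objects is 8!.

Final answer: 8! = 40320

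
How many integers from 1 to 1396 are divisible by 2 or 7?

Multiples of 2: 698. Multiples of 7: 199. Of both (lcm=14): 99.
By inclusion-exclusion: 698 + 199 - 99.

Final answer: 798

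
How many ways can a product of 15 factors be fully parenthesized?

This is counted by the nth Catalan number C_n. Here n = 15 - 1 = 14.
Using C_0 = 1 and C_(k+1) = C_k x 2(2k+1)/(k+2), build up term by term: C_1=1, C_2=2, C_3=5, C_4=14, C_5=42, C_6=132, C_7=429, C_8=1430, C_9=4862, C_10=16796, C_11=58786, C_12=208012, C_13=742900, C_14=2674440.

Final answer: C_{14} = 2674440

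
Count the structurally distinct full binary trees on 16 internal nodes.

The structures are counted by the Catalan number C_n. Here n = 16.
C_n = C(2n,n) - C(2n,n+1), so C_{16} = C(32,16) - C(32,17) = 601080390 - 565722720.

Final answer: C_{16} = 35357670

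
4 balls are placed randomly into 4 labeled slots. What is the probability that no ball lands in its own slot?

D(n) = (n-1)(D(n-1) + D(n-2)), D(0)=1, D(1)=0.
Building up: D(2)=1, D(3)=2, D(4)=9.
Total arrangements: 4! = 24.
Probability = D(4)/4! = 3/8.

Final answer: D(4)/4! = 9/24 = 0.375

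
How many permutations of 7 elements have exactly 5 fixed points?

Choose which 5 elements are fixed: C(7,5) = 21.
Derange the remaining 2 using D(j) = (j-1)(D(j-1) + D(j-2)), D(0)=1, D(1)=0: D(2)=1.
Total: 21 x 1.

Final answer: C(7,5) D(2) = 21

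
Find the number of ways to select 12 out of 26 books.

C(26,12) = 26!/(12! x 14!).

Final answer: \binom{26}{12} = 9657700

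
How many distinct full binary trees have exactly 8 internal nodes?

This is counted by the nth Catalan number C_n. Here n = 8.
C_n = (2n)!/(n!(n+1)!), so C_{8} = 16!/(8! x 9!) = C(16,8)/9 = 12870/9.

Final answer: C_{8} = 1430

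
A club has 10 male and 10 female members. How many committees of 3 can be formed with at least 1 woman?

Sum over valid woman counts:
C(10,1)C(10,2) = 450
C(10,2)C(10,1) = 450
C(10,3)C(10,0) = 120
Total: 450 + 450 + 120.

Final answer: 1020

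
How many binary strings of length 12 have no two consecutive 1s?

Let a(n) count valid strings. If the last bit is 0 the prefix is any valid string of length n-1; if it is 1 the string must end in 01 with a valid prefix of length n-2. So a(n) = a(n-1) + a(n-2), a(1)=2, a(2)=3.
Computing successive values: a(1)=2, a(2)=3, a(3)=5, a(4)=8, a(5)=13, a(6)=21, a(7)=34, a(8)=55, a(9)=89, a(10)=144, a(11)=233, a(12)=377.

Final answer: 377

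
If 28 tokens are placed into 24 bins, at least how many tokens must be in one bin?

By the pigeonhole principle: ceiling(28/24).

Final answer: 2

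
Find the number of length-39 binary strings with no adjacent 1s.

Classify by the final bit: ...0 gives a(n-1) strings, ...01 gives a(n-2) strings. Thus a(n) = a(n-1) + a(n-2) with a(1)=2, a(2)=3.
Iterating the recurrence: a(1)=2, a(2)=3, a(3)=5, a(4)=8, a(5)=13, a(6)=21, a(7)=34, a(8)=55, a(9)=89, a(10)=144, a(11)=233, a(12)=377, a(13)=610, a(14)=987, a(15)=1597, a(16)=2584, a(17)=4181, a(18)=6765, a(19)=10946, a(20)=17711, a(21)=28657, a(22)=46368, a(23)=75025, a(24)=121393, a(25)=196418, a(26)=317811, a(27)=514229, a(28)=832040, a(29)=1346269, a(30)=2178309, a(31)=3524578, a(32)=5702887, a(33)=9227465, a(34)=14930352, a(35)=24157817, a(36)=39088169, a(37)=63245986, a(38)=102334155, a(39)=165580141.

Final answer: 165580141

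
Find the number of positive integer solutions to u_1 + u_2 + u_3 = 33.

Substitute u'_i = u_i - 1 (so u'_i >= 0). Then sum u'_i = 33 - 3 = 30.
Stars and bars: C(30+3-1, 3-1) = C(32,2).

Final answer: C(32,2) = 496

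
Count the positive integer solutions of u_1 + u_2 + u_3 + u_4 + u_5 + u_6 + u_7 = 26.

Substitute u'_i = u_i - 1 (so u'_i >= 0). Then sum u'_i = 26 - 7 = 19.
Stars and bars: C(19+7-1, 7-1) = C(25,6).

Final answer: C(25,6) = 177100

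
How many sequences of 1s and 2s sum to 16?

Condition on the final move: it is a 1-step (f(n-1) ways to get there) or a 2-step (f(n-2) ways), so f(n) = f(n-1) + f(n-2), with f(1)=1, f(2)=2.
Computing successive values: f(1)=1, f(2)=2, f(3)=3, f(4)=5, f(5)=8, f(6)=13, f(7)=21, f(8)=34, f(9)=55, f(10)=89, f(11)=144, f(12)=233, f(13)=377, f(14)=610, f(15)=987, f(16)=1597.

Final answer: 1597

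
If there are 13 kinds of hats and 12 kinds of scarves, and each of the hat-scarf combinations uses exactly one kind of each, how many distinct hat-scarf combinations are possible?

By the multiplication principle: 13 x 12.

Final answer: 156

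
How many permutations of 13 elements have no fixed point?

Derangements satisfy D(n) = (n-1)(D(n-1) + D(n-2)), starting from D(0)=1, D(1)=0.
Building up: D(2)=1, D(3)=2, D(4)=9, D(5)=44, D(6)=265, D(7)=1854, D(8)=14833, D(9)=133496, D(10)=1334961, D(11)=14684570, D(12)=176214841.
D(13) = 12 x (D(12) + D(11)) = 12 x (176214841 + 14684570).

Final answer: D(13) = 2290792932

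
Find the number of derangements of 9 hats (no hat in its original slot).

D(n) = (n-1)(D(n-1) + D(n-2)), D(0)=1, D(1)=0.
D(2) = 1 x (0 + 1) = 1
D(3) = 2 x (1 + 0) = 2
D(4) = 3 x (2 + 1) = 9
D(5) = 4 x (9 + 2) = 44
D(6) = 5 x (44 + 9) = 265
D(7) = 6 x (265 + 44) = 1854
D(8) = 7 x (1854 + 265) = 14833
D(9) = 8 x (D(8) + D(7)) = 8 x (14833 + 1854)

Final answer: D(9) = 133496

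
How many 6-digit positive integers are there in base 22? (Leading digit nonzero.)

Leading digit: 21 options (nonzero). Other 5 digit(s): 22 options each.
Total: 21 x 22^5.

Final answer: 108226272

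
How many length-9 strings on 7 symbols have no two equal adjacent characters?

First character: 7 choices. Each subsequent: 6 choices (must differ from the previous one).
Total: 7 x 6^8.

Final answer: 7 x 6^{8} = 11757312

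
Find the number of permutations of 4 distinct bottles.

The number of ways to arrange 4 distinct objects is 4!.

Final answer: 4! = 24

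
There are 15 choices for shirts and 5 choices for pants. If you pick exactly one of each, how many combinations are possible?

By the multiplication principle: 15 x 5.

Final answer: 75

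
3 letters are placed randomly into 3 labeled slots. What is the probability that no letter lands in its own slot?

Use the recurrence D(n) = (n-1)(D(n-1) + D(n-2)) with D(0)=1, D(1)=0.
Building up: D(2)=1, D(3)=2.
Total arrangements: 3! = 6.
Probability = D(3)/3! = 1/3.

Final answer: D(3)/3! = 2/6 = 0.333333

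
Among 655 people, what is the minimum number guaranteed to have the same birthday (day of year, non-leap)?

There are 365 possible values for birthday (day of year, non-leap). With 655 people and 365 categories, by pigeonhole: ceiling(655/365).

Final answer: 2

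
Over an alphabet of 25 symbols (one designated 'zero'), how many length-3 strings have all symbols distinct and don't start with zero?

First digit: 24 (nonzero). Second: 24 (not first). Third: 23, etc.
Total: 24 x 24 x 23.

Final answer: 13248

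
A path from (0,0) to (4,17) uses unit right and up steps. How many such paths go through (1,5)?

Paths (0,0)->(1,5): C(6,5) = 6.
Paths (1,5)->(4,17): C(15,12) = 455.
By multiplication principle: 6 x 455.

Final answer: 2730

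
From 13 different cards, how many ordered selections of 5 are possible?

P(13,5) = 13!/(13-5)! = 13!/8!.

Final answer: P(13,5) = 154440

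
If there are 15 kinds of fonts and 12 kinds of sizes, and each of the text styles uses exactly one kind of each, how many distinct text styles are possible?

By the multiplication principle: 15 x 12.

Final answer: 180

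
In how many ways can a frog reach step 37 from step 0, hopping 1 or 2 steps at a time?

Condition on the final move: it is a 1-step (f(n-1) ways to get there) or a 2-step (f(n-2) ways), so f(n) = f(n-1) + f(n-2), with f(1)=1, f(2)=2.
Computing successive values: f(1)=1, f(2)=2, f(3)=3, f(4)=5, f(5)=8, f(6)=13, f(7)=21, f(8)=34, f(9)=55, f(10)=89, f(11)=144, f(12)=233, f(13)=377, f(14)=610, f(15)=987, f(16)=1597, f(17)=2584, f(18)=4181, f(19)=6765, f(20)=10946, f(21)=17711, f(22)=28657, f(23)=46368, f(24)=75025, f(25)=121393, f(26)=196418, f(27)=317811, f(28)=514229, f(29)=832040, f(30)=1346269, f(31)=2178309, f(32)=3524578, f(33)=5702887, f(34)=9227465, f(35)=14930352, f(36)=24157817, f(37)=39088169.

Final answer: 39088169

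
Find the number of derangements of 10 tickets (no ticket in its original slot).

Derangements satisfy D(n) = (n-1)(D(n-1) + D(n-2)), starting from D(0)=1, D(1)=0.
D(2) = 1 x (0 + 1) = 1
D(3) = 2 x (1 + 0) = 2
D(4) = 3 x (2 + 1) = 9
D(5) = 4 x (9 + 2) = 44
D(6) = 5 x (44 + 9) = 265
D(7) = 6 x (265 + 44) = 1854
D(8) = 7 x (1854 + 265) = 14833
D(9) = 8 x (14833 + 1854) = 133496
D(10) = 9 x (D(9) + D(8)) = 9 x (133496 + 14833)

Final answer: D(10) = 1334961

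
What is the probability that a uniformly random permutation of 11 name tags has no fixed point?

Derangements satisfy D(n) = (n-1)(D(n-1) + D(n-2)), starting from D(0)=1, D(1)=0.
Building up: D(2)=1, D(3)=2, D(4)=9, D(5)=44, D(6)=265, D(7)=1854, D(8)=14833, D(9)=133496, D(10)=1334961, D(11)=14684570.
Total arrangements: 11! = 39916800.
Probability = D(11)/11! = 1468457/3991680.

Final answer: D(11)/11! = 14684570/39916800 = 0.367879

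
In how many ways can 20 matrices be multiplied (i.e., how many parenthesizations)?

This is counted by the nth Catalan number C_n. Here n = 20 - 1 = 19.
C_n = C(2n,n)/(n+1), so C_{19} = C(38,19)/20 = 35345263800/20.

Final answer: C_{19} = 1767263190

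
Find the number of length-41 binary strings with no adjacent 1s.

A valid string ends in 0 (append to any length-(n-1) valid string) or in 01 (append to any length-(n-2) valid string), so a(n) = a(n-1) + a(n-2) with a(1)=2, a(2)=3.
Building up term by term: a(1)=2, a(2)=3, a(3)=5, a(4)=8, a(5)=13, a(6)=21, a(7)=34, a(8)=55, a(9)=89, a(10)=144, a(11)=233, a(12)=377, a(13)=610, a(14)=987, a(15)=1597, a(16)=2584, a(17)=4181, a(18)=6765, a(19)=10946, a(20)=17711, a(21)=28657, a(22)=46368, a(23)=75025, a(24)=121393, a(25)=196418, a(26)=317811, a(27)=514229, a(28)=832040, a(29)=1346269, a(30)=2178309, a(31)=3524578, a(32)=5702887, a(33)=9227465, a(34)=14930352, a(35)=24157817, a(36)=39088169, a(37)=63245986, a(38)=102334155, a(39)=165580141, a(40)=267914296, a(41)=433494437.

Final answer: 433494437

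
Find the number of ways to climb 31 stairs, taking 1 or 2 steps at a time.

Condition on the final move: it is a 1-step (f(n-1) ways to get there) or a 2-step (f(n-2) ways), so f(n) = f(n-1) + f(n-2), with f(1)=1, f(2)=2.
Computing successive values: f(1)=1, f(2)=2, f(3)=3, f(4)=5, f(5)=8, f(6)=13, f(7)=21, f(8)=34, f(9)=55, f(10)=89, f(11)=144, f(12)=233, f(13)=377, f(14)=610, f(15)=987, f(16)=1597, f(17)=2584, f(18)=4181, f(19)=6765, f(20)=10946, f(21)=17711, f(22)=28657, f(23)=46368, f(24)=75025, f(25)=121393, f(26)=196418, f(27)=317811, f(28)=514229, f(29)=832040, f(30)=1346269, f(31)=2178309.

Final answer: 2178309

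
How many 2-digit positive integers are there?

These are the integers in [10^1, 10^2), so the count is 10^2 - 10^1 = 9 x 10^1.

Final answer: 90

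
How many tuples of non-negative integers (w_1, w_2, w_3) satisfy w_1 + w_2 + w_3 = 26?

Stars and bars with 26 stars and 2 bars:
C(26+3-1, 3-1) = C(28,2).

Final answer: C(28,2) = 378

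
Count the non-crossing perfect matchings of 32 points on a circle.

This is a standard Catalan-number count: the answer is C_n. Here n = 32/2 = 16.
C_n = (2n)!/(n!(n+1)!), so C_{16} = 32!/(16! x 17!) = C(32,16)/17 = 601080390/17.

Final answer: C_{16} = 35357670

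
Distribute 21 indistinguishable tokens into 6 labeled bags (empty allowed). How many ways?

Stars and bars: C(n+k-1, k-1) = C(26,5).

Final answer: C(26,5) = 65780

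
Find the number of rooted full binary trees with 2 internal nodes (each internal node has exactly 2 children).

This is counted by the nth Catalan number C_n. Here n = 2.
C_n = C(2n,n) - C(2n,n+1), so C_{2} = C(4,2) - C(4,3) = 6 - 4.

Final answer: C_{2} = 2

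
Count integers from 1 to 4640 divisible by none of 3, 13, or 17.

|div by 3|=1546, |div by 13|=356, |div by 17|=272.
|div by 3&13|=118, |div by 3&17|=90, |div by 13&17|=20, |div by all|=6.
By inclusion-exclusion, divisible by at least one: 1546+356+272-118-90-20+6 = 1952.
Not divisible by any: 4640 - 1952.

Final answer: 2688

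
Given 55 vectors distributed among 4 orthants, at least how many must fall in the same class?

By pigeonhole with 55 objects and 4 categories: ceiling(55/4).

Final answer: 14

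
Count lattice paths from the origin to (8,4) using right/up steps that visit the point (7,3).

Paths (0,0)->(7,3): C(10,3) = 120.
Paths (7,3)->(8,4): C(2,1) = 2.
By multiplication principle: 120 x 2.

Final answer: 240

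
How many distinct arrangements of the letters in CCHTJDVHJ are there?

Letters (C:2, D:1, H:2, J:2, T:1, V:1). Total letters: 9.
Permutations = 9!/(2! x 2! x 2!).

Final answer: 45360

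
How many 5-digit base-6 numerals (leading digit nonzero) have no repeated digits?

First digit: 5 (nonzero). Second: 5 (not first). Third: 4, etc.
Total: 5 x 5 x 4 x 3 x 2.

Final answer: 600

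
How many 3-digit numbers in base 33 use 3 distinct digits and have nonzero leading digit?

First digit: 32 (nonzero). Second: 32 (not first). Third: 31, etc.
Total: 32 x 32 x 31.

Final answer: 31744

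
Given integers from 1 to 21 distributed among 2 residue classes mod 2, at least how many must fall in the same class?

By pigeonhole with 21 objects and 2 categories: ceiling(21/2).

Final answer: 11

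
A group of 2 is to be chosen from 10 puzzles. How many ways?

C(10,2) = 10!/(2! x (10-2)!).

Final answer: C(10,2) = 45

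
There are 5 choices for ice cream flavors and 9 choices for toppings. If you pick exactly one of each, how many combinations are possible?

By the multiplication principle: 5 x 9.

Final answer: 45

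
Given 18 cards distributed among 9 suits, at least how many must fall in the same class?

By pigeonhole with 18 objects and 9 categories: ceiling(18/9).

Final answer: 2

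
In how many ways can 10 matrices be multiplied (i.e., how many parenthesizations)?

This is counted by the nth Catalan number C_n. Here n = 10 - 1 = 9.
C_n = C(2n,n)/(n+1), so C_{9} = C(18,9)/10 = 48620/10.

Final answer: C_{9} = 4862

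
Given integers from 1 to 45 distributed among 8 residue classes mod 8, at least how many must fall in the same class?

By pigeonhole with 45 objects and 8 categories: ceiling(45/8).

Final answer: 6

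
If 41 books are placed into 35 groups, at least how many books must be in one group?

By the pigeonhole principle: ceiling(41/35).

Final answer: 2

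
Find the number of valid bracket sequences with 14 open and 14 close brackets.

The structures are counted by the Catalan number C_n. Here n = 14 (pairs).
C_n = C(2n,n)/(n+1), so C_{14} = C(28,14)/15 = 40116600/15.

Final answer: C_{14} = 2674440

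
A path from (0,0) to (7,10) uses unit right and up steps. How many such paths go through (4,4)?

Paths (0,0)->(4,4): C(8,4) = 70.
Paths (4,4)->(7,10): C(9,6) = 84.
By multiplication principle: 70 x 84.

Final answer: 5880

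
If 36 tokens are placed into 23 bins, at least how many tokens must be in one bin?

By the pigeonhole principle: ceiling(36/23).

Final answer: 2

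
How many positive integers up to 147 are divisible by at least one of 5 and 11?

Multiples of 5: 29. Multiples of 11: 13. Of both (lcm=55): 2.
By inclusion-exclusion: 29 + 13 - 2.

Final answer: 40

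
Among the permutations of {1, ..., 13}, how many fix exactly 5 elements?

Choose which 5 elements are fixed: C(13,5) = 1287.
Derange the remaining 8 using D(j) = (j-1)(D(j-1) + D(j-2)), D(0)=1, D(1)=0: D(2)=1, D(3)=2, D(4)=9, D(5)=44, D(6)=265, D(7)=1854, D(8)=14833.
Total: 1287 x 14833.

Final answer: C(13,5) D(8) = 19090071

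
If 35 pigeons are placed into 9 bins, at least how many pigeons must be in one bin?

By the pigeonhole principle: ceiling(35/9).

Final answer: 4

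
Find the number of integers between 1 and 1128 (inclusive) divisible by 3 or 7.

Multiples of 3: 376. Multiples of 7: 161. Of both (lcm=21): 53.
By inclusion-exclusion: 376 + 161 - 53.

Final answer: 484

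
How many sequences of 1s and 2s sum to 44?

Let f(n) be the number of climbs. Removing the last move (1 or 2 steps) gives f(n) = f(n-1) + f(n-2); base cases f(1)=1, f(2)=2.
Computing successive values: f(1)=1, f(2)=2, f(3)=3, f(4)=5, f(5)=8, f(6)=13, f(7)=21, f(8)=34, f(9)=55, f(10)=89, f(11)=144, f(12)=233, f(13)=377, f(14)=610, f(15)=987, f(16)=1597, f(17)=2584, f(18)=4181, f(19)=6765, f(20)=10946, f(21)=17711, f(22)=28657, f(23)=46368, f(24)=75025, f(25)=121393, f(26)=196418, f(27)=317811, f(28)=514229, f(29)=832040, f(30)=1346269, f(31)=2178309, f(32)=3524578, f(33)=5702887, f(34)=9227465, f(35)=14930352, f(36)=24157817, f(37)=39088169, f(38)=63245986, f(39)=102334155, f(40)=165580141, f(41)=267914296, f(42)=433494437, f(43)=701408733, f(44)=1134903170.

Final answer: 1134903170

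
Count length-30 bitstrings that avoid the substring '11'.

Let a(n) count valid strings. If the last bit is 0 the prefix is any valid string of length n-1; if it is 1 the string must end in 01 with a valid prefix of length n-2. So a(n) = a(n-1) + a(n-2), a(1)=2, a(2)=3.
Iterating the recurrence: a(1)=2, a(2)=3, a(3)=5, a(4)=8, a(5)=13, a(6)=21, a(7)=34, a(8)=55, a(9)=89, a(10)=144, a(11)=233, a(12)=377, a(13)=610, a(14)=987, a(15)=1597, a(16)=2584, a(17)=4181, a(18)=6765, a(19)=10946, a(20)=17711, a(21)=28657, a(22)=46368, a(23)=75025, a(24)=121393, a(25)=196418, a(26)=317811, a(27)=514229, a(28)=832040, a(29)=1346269, a(30)=2178309.

Final answer: 2178309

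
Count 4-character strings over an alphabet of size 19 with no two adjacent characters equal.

First character: 19 choices. Each subsequent: 18 choices (must differ from the previous one).
Total: 19 x 18^3.

Final answer: 19 x 18^{3} = 110808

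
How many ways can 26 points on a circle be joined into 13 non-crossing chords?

The structures are counted by the Catalan number C_n. Here n = 26/2 = 13.
C_n = C(2n,n)/(n+1), so C_{13} = C(26,13)/14 = 10400600/14.

Final answer: C_{13} = 742900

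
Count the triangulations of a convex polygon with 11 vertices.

This is counted by the nth Catalan number C_n. Here n = 11 - 2 = 9.
Using C_0 = 1 and C_(k+1) = C_k x 2(2k+1)/(k+2), build up term by term: C_1=1, C_2=2, C_3=5, C_4=14, C_5=42, C_6=132, C_7=429, C_8=1430, C_9=4862.

Final answer: C_{9} = 4862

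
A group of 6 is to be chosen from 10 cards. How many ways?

C(10,6) = 10!/(6! x 4!).

Final answer: \binom{10}{6} = 210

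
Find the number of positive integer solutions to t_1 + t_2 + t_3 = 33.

Substitute t'_i = t_i - 1 (so t'_i >= 0). Then sum t'_i = 33 - 3 = 30.
Stars and bars: C(30+3-1, 3-1) = C(32,2).

Final answer: C(32,2) = 496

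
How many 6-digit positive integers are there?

These are the integers in [10^5, 10^6), so the count is 10^6 - 10^5 = 9 x 10^5.

Final answer: 900000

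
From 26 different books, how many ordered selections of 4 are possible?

P(26,4) = 26!/(26-4)! = 26!/22!.

Final answer: P(26,4) = 358800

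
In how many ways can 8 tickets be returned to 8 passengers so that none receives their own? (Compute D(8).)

Derangements satisfy D(n) = (n-1)(D(n-1) + D(n-2)), starting from D(0)=1, D(1)=0.
D(2) = 1 x (0 + 1) = 1
D(3) = 2 x (1 + 0) = 2
D(4) = 3 x (2 + 1) = 9
D(5) = 4 x (9 + 2) = 44
D(6) = 5 x (44 + 9) = 265
D(7) = 6 x (265 + 44) = 1854
D(8) = 7 x (D(7) + D(6)) = 7 x (1854 + 265)

Final answer: D(8) = 14833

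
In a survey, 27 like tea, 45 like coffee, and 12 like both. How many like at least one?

|A union B| = |A| + |B| - |A intersect B| = 27 + 45 - 12.

Final answer: 60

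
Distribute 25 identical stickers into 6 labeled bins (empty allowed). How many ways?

Stars and bars: C(n+k-1, k-1) = C(30,5).

Final answer: C(30,5) = 142506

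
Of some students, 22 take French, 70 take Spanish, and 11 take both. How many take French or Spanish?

|A union B| = |A| + |B| - |A intersect B| = 22 + 70 - 11.

Final answer: 81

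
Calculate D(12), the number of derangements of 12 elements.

Use the recurrence D(n) = (n-1)(D(n-1) + D(n-2)) with D(0)=1, D(1)=0.
Building up: D(2)=1, D(3)=2, D(4)=9, D(5)=44, D(6)=265, D(7)=1854, D(8)=14833, D(9)=133496, D(10)=1334961, D(11)=14684570.
D(12) = 11 x (D(11) + D(10)) = 11 x (14684570 + 1334961).

Final answer: D(12) = 176214841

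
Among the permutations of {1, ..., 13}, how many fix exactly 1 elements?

Choose which 1 elements are fixed: C(13,1) = 13.
Derange the remaining 12 using D(j) = (j-1)(D(j-1) + D(j-2)), D(0)=1, D(1)=0: D(2)=1, D(3)=2, D(4)=9, D(5)=44, D(6)=265, D(7)=1854, D(8)=14833, D(9)=133496, D(10)=1334961, D(11)=14684570, D(12)=176214841.
Total: 13 x 176214841.

Final answer: C(13,1) D(12) = 2290792933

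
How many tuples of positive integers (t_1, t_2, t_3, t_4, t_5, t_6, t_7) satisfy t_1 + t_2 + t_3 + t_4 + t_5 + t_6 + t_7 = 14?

Substitute t'_i = t_i - 1 (so t'_i >= 0). Then sum t'_i = 14 - 7 = 7.
Stars and bars: C(7+7-1, 7-1) = C(13,6).

Final answer: C(13,6) = 1716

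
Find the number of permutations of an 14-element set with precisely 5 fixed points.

Choose which 5 elements are fixed: C(14,5) = 2002.
Derange the remaining 9 using D(j) = (j-1)(D(j-1) + D(j-2)), D(0)=1, D(1)=0: D(2)=1, D(3)=2, D(4)=9, D(5)=44, D(6)=265, D(7)=1854, D(8)=14833, D(9)=133496.
Total: 2002 x 133496.

Final answer: C(14,5) D(9) = 267258992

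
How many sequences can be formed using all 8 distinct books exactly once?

The number of ways to arrange 8 distinct objects is 8!.

Final answer: 8! = 40320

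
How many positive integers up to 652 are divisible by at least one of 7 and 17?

Multiples of 7: 93. Multiples of 17: 38. Of both (lcm=119): 5.
By inclusion-exclusion: 93 + 38 - 5.

Final answer: 126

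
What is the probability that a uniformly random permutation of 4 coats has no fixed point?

Use the recurrence D(n) = (n-1)(D(n-1) + D(n-2)) with D(0)=1, D(1)=0.
Building up: D(2)=1, D(3)=2, D(4)=9.
Total arrangements: 4! = 24.
Probability = D(4)/4! = 3/8.

Final answer: D(4)/4! = 9/24 = 0.375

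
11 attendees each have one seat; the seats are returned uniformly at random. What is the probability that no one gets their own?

D(n) = (n-1)(D(n-1) + D(n-2)), D(0)=1, D(1)=0.
Building up: D(2)=1, D(3)=2, D(4)=9, D(5)=44, D(6)=265, D(7)=1854, D(8)=14833, D(9)=133496, D(10)=1334961, D(11)=14684570.
Total arrangements: 11! = 39916800.
Probability = D(11)/11! = 1468457/3991680.

Final answer: D(11)/11! = 14684570/39916800 = 0.367879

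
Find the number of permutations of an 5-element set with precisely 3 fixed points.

Choose which 3 elements are fixed: C(5,3) = 10.
Derange the remaining 2 using D(j) = (j-1)(D(j-1) + D(j-2)), D(0)=1, D(1)=0: D(2)=1.
Total: 10 x 1.

Final answer: C(5,3) D(2) = 10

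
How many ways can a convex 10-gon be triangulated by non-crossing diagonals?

This is a standard Catalan-number count: the answer is C_n. Here n = 10 - 2 = 8.
C_n = C(2n,n)/(n+1), so C_{8} = C(16,8)/9 = 12870/9.

Final answer: C_{8} = 1430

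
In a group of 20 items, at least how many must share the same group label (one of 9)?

There are 9 possible values for group label (one of 9). With 20 items and 9 categories, by pigeonhole: ceiling(20/9).

Final answer: 3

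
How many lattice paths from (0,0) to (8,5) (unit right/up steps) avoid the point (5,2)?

Total paths to (8,5): C(13,5) = 1287.
Paths through (5,2): C(7,2) x C(6,3) = 420.
Avoiding (5,2): 1287 - 420.

Final answer: 867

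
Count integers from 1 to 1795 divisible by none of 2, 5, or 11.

|div by 2|=897, |div by 5|=359, |div by 11|=163.
|div by 2&5|=179, |div by 2&11|=81, |div by 5&11|=32, |div by all|=16.
By inclusion-exclusion, divisible by at least one: 897+359+163-179-81-32+16 = 1143.
Not divisible by any: 1795 - 1143.

Final answer: 652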